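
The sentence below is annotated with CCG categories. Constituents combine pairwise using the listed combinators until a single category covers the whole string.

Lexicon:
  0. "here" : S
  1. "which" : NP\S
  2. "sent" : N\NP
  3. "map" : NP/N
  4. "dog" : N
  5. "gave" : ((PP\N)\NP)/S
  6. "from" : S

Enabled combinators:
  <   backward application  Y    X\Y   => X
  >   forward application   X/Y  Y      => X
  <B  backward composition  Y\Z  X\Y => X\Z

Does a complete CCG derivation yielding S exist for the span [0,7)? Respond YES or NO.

NO

S NP\S N\NP NP/N N ((PP\N)\NP)/S S
CKY chart[0,7] = {PP}; S ∉ chart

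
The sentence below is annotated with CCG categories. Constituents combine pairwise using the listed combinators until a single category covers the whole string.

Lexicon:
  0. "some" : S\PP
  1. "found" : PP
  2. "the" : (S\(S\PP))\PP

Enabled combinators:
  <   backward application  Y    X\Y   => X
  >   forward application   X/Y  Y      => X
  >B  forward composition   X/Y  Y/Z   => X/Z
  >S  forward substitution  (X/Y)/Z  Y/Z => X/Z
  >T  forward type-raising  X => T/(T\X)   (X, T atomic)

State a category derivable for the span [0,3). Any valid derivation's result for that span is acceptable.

[0,3] S   <
  [0,1] "some" : S\PP
  [1,3] S\(S\PP)   <
    [1,2] "found" : PP
    [2,3] "the" : (S\(S\PP))\PP

S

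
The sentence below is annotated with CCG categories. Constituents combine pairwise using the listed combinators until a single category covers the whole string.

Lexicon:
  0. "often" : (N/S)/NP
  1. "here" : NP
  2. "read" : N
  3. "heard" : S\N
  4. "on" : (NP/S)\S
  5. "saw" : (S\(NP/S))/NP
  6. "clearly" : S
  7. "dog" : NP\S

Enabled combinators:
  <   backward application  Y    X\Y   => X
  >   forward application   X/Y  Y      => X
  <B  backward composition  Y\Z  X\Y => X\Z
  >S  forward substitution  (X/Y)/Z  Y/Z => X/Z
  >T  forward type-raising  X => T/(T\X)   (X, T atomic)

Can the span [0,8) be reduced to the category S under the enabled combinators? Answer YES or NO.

(N/S)/NP NP N S\N (NP/S)\S (S\(NP/S))/NP S NP\S
CKY chart[0,8] = {N, N/(N\N), NP/(NP\N), PP/(PP\N), S/(S\N)}; S ∉ chart

NO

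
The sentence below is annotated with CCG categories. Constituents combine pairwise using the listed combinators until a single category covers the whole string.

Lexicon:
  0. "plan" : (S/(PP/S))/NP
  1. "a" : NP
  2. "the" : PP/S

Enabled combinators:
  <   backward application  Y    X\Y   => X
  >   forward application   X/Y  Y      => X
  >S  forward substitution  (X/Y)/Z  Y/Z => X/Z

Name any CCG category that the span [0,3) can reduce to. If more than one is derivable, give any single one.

[0,3] S   >
  [0,2] S/(PP/S)   >
    [0,1] "plan" : (S/(PP/S))/NP
    [1,2] "a" : NP
  [2,3] "the" : PP/S

S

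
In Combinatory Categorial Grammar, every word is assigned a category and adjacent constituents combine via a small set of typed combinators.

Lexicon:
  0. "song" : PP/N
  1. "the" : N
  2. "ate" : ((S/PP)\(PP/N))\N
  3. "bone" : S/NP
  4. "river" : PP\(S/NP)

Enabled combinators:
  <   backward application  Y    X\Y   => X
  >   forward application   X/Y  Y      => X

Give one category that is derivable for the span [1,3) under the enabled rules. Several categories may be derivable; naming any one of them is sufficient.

(S/PP)\(PP/N)

[0,5] S   >
  [0,3] S/PP   <
    [0,1] "song" : PP/N
    [1,3] (S/PP)\(PP/N)   <
      [1,2] "the" : N
      [2,3] "ate" : ((S/PP)\(PP/N))\N
  [3,5] PP   <
    [3,4] "bone" : S/NP
    [4,5] "river" : PP\(S/NP)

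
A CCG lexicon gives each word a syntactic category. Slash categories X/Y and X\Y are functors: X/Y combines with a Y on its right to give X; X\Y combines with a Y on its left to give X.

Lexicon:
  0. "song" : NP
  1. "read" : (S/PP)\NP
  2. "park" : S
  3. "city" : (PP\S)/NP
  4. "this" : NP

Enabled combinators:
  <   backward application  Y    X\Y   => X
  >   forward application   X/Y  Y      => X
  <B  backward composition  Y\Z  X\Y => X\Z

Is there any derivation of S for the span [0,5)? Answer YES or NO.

YES

[0,5] S   >
  [0,2] S/PP   <
    [0,1] "song" : NP
    [1,2] "read" : (S/PP)\NP
  [2,5] PP   <
    [2,3] "park" : S
    [3,5] PP\S   >
      [3,4] "city" : (PP\S)/NP
      [4,5] "this" : NP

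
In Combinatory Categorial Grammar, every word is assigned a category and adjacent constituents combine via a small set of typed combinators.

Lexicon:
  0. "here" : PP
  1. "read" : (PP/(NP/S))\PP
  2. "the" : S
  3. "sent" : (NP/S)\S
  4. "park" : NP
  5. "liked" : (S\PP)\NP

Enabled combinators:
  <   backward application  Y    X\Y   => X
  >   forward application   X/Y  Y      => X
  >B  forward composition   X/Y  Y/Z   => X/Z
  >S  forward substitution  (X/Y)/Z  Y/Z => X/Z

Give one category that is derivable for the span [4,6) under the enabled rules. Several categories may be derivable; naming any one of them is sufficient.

[0,6] S   <
  [0,4] PP   >
    [0,2] PP/(NP/S)   <
      [0,1] "here" : PP
      [1,2] "read" : (PP/(NP/S))\PP
    [2,4] NP/S   <
      [2,3] "the" : S
      [3,4] "sent" : (NP/S)\S
  [4,6] S\PP   <
    [4,5] "park" : NP
    [5,6] "liked" : (S\PP)\NP

S\PP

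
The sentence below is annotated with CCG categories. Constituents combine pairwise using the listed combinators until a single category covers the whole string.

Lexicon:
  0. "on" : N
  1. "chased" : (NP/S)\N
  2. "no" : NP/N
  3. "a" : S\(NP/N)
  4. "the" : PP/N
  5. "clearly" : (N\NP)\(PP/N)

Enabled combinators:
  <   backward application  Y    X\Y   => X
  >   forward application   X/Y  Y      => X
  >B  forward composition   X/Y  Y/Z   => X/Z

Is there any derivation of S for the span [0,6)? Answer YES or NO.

N (NP/S)\N NP/N S\(NP/N) PP/N (N\NP)\(PP/N)
CKY chart[0,6] = {N}; S ∉ chart

NO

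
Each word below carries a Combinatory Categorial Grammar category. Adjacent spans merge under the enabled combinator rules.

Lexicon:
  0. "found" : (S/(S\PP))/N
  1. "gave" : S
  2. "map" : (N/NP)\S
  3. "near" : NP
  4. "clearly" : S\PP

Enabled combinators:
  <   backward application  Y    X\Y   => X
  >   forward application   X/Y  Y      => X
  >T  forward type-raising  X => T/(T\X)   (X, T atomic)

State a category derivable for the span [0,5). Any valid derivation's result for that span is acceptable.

S

[0,5] S   >
  [0,4] S/(S\PP)   >
    [0,1] "found" : (S/(S\PP))/N
    [1,4] N   >
      [1,3] N/NP   <
        [1,2] "gave" : S
        [2,3] "map" : (N/NP)\S
      [3,4] "near" : NP
  [4,5] "clearly" : S\PP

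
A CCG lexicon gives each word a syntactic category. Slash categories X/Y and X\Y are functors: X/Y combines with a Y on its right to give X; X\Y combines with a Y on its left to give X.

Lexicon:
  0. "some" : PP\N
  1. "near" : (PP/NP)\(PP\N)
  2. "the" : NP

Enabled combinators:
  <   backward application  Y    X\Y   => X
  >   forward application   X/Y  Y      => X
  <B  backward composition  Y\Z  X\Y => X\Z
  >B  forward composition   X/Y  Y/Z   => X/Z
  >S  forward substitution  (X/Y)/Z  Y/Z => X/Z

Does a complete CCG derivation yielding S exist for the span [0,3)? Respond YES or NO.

PP\N (PP/NP)\(PP\N) NP
CKY chart[0,3] = {PP}; S ∉ chart

NO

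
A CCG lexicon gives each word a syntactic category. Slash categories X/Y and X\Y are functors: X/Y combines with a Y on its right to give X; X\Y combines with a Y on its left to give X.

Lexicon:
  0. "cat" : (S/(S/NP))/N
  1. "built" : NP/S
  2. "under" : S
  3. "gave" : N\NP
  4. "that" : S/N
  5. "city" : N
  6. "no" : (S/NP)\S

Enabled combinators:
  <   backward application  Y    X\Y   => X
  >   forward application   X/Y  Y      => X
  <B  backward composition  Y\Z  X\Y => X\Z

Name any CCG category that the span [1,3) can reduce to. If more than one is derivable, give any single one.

NP

[0,7] S   >
  [0,4] S/(S/NP)   >
    [0,1] "cat" : (S/(S/NP))/N
    [1,4] N   <
      [1,3] NP   >
        [1,2] "built" : NP/S
        [2,3] "under" : S
      [3,4] "gave" : N\NP
  [4,7] S/NP   <
    [4,6] S   >
      [4,5] "that" : S/N
      [5,6] "city" : N
    [6,7] "no" : (S/NP)\S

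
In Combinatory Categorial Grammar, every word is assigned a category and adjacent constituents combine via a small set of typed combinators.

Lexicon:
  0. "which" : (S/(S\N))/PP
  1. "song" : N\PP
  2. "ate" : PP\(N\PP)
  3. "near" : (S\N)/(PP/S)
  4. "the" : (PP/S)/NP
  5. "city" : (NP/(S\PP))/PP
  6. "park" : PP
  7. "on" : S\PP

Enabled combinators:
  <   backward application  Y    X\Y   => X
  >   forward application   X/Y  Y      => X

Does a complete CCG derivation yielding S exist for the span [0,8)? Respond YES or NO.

YES

[0,8] S   >
  [0,3] S/(S\N)   >
    [0,1] "which" : (S/(S\N))/PP
    [1,3] PP   <
      [1,2] "song" : N\PP
      [2,3] "ate" : PP\(N\PP)
  [3,8] S\N   >
    [3,4] "near" : (S\N)/(PP/S)
    [4,8] PP/S   >
      [4,5] "the" : (PP/S)/NP
      [5,8] NP   >
        [5,7] NP/(S\PP)   >
          [5,6] "city" : (NP/(S\PP))/PP
          [6,7] "park" : PP
        [7,8] "on" : S\PP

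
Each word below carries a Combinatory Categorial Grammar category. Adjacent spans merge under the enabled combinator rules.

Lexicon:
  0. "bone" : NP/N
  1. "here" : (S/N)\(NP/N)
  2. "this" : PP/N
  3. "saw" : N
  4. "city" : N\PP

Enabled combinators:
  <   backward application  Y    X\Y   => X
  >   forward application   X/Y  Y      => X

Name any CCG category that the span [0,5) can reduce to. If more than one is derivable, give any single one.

[0,5] S   >
  [0,2] S/N   <
    [0,1] "bone" : NP/N
    [1,2] "here" : (S/N)\(NP/N)
  [2,5] N   <
    [2,4] PP   >
      [2,3] "this" : PP/N
      [3,4] "saw" : N
    [4,5] "city" : N\PP

S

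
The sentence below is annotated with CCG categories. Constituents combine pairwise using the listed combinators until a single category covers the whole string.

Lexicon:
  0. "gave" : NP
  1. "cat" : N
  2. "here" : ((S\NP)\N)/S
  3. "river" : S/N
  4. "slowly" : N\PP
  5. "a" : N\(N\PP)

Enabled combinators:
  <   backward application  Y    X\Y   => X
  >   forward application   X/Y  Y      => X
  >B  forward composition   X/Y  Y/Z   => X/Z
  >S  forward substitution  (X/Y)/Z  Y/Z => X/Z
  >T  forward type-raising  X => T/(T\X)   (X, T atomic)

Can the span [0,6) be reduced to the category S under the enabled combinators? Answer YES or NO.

YES

[0,6] S   >
  [0,1] S/(S\NP)   >T
    [0,1] "gave" : NP
  [1,6] S\NP   <
    [1,2] "cat" : N
    [2,6] (S\NP)\N   >
      [2,3] "here" : ((S\NP)\N)/S
      [3,6] S   >
        [3,4] "river" : S/N
        [4,6] N   <
          [4,5] "slowly" : N\PP
          [5,6] "a" : N\(N\PP)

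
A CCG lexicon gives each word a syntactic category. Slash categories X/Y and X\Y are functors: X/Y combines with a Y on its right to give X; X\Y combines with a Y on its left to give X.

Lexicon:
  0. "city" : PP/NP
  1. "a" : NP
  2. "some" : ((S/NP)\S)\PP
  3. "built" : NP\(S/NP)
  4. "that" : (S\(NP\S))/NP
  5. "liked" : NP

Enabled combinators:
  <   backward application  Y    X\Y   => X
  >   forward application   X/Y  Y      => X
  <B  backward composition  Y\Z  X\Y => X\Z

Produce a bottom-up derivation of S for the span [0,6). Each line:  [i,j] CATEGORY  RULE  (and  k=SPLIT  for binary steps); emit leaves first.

[0,6] S   <
  [0,4] NP\S   <B
    [0,3] (S/NP)\S   <
      [0,2] PP   >
        [0,1] "city" : PP/NP
        [1,2] "a" : NP
      [2,3] "some" : ((S/NP)\S)\PP
    [3,4] "built" : NP\(S/NP)
  [4,6] S\(NP\S)   >
    [4,5] "that" : (S\(NP\S))/NP
    [5,6] "liked" : NP

[0,1] PP/NP  lex  "city"
[1,2] NP  lex  "a"
[0,2] PP  >  k=1
[2,3] ((S/NP)\S)\PP  lex  "some"
[0,3] (S/NP)\S  <  k=2
[3,4] NP\(S/NP)  lex  "built"
[0,4] NP\S  <B  k=3
[4,5] (S\(NP\S))/NP  lex  "that"
[5,6] NP  lex  "liked"
[4,6] S\(NP\S)  >  k=5
[0,6] S  <  k=4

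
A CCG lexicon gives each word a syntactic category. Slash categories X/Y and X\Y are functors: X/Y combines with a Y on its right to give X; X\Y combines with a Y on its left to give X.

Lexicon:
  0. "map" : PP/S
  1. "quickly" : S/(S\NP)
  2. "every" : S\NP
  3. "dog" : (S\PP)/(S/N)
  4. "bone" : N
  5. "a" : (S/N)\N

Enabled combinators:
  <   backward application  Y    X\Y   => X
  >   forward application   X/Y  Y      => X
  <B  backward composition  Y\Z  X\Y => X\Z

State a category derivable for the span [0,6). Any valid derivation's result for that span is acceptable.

S

[0,6] S   <
  [0,3] PP   >
    [0,1] "map" : PP/S
    [1,3] S   >
      [1,2] "quickly" : S/(S\NP)
      [2,3] "every" : S\NP
  [3,6] S\PP   >
    [3,4] "dog" : (S\PP)/(S/N)
    [4,6] S/N   <
      [4,5] "bone" : N
      [5,6] "a" : (S/N)\N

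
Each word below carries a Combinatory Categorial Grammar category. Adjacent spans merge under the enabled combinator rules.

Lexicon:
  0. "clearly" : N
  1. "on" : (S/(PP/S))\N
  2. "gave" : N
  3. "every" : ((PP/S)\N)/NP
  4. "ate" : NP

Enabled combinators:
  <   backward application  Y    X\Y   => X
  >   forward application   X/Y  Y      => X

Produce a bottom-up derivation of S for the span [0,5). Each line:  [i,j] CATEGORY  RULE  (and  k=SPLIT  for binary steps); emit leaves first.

[0,5] S   >
  [0,2] S/(PP/S)   <
    [0,1] "clearly" : N
    [1,2] "on" : (S/(PP/S))\N
  [2,5] PP/S   <
    [2,3] "gave" : N
    [3,5] (PP/S)\N   >
      [3,4] "every" : ((PP/S)\N)/NP
      [4,5] "ate" : NP

[0,1] N  lex  "clearly"
[1,2] (S/(PP/S))\N  lex  "on"
[0,2] S/(PP/S)  <  k=1
[2,3] N  lex  "gave"
[3,4] ((PP/S)\N)/NP  lex  "every"
[4,5] NP  lex  "ate"
[3,5] (PP/S)\N  >  k=4
[2,5] PP/S  <  k=3
[0,5] S  >  k=2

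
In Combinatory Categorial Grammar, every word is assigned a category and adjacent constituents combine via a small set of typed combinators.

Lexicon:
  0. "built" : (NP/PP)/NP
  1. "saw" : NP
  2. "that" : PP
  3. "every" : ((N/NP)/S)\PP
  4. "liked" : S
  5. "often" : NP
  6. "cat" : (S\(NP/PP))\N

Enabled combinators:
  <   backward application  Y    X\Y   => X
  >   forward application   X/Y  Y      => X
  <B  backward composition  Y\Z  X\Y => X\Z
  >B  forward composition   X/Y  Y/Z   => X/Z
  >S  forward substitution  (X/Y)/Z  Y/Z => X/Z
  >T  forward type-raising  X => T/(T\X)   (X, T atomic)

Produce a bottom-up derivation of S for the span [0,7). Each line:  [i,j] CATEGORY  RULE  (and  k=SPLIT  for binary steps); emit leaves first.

[0,1] (NP/PP)/NP  lex  "built"
[1,2] NP  lex  "saw"
[0,2] NP/PP  >  k=1
[2,3] PP  lex  "that"
[3,4] ((N/NP)/S)\PP  lex  "every"
[2,4] (N/NP)/S  <  k=3
[4,5] S  lex  "liked"
[2,5] N/NP  >  k=4
[5,6] NP  lex  "often"
[2,6] N  >  k=5
[6,7] (S\(NP/PP))\N  lex  "cat"
[2,7] S\(NP/PP)  <  k=6
[0,7] S  <  k=2

[0,7] S   <
  [0,2] NP/PP   >
    [0,1] "built" : (NP/PP)/NP
    [1,2] "saw" : NP
  [2,7] S\(NP/PP)   <
    [2,6] N   >
      [2,5] N/NP   >
        [2,4] (N/NP)/S   <
          [2,3] "that" : PP
          [3,4] "every" : ((N/NP)/S)\PP
        [4,5] "liked" : S
      [5,6] "often" : NP
    [6,7] "cat" : (S\(NP/PP))\N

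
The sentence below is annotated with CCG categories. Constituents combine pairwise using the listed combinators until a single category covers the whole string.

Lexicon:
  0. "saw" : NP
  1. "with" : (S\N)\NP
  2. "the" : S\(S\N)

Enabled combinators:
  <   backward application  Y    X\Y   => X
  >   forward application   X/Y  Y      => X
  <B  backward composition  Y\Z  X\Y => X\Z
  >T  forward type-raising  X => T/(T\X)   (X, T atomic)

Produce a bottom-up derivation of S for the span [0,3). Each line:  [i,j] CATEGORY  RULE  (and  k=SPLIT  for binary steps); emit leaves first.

[0,1] NP  lex  "saw"
[1,2] (S\N)\NP  lex  "with"
[2,3] S\(S\N)  lex  "the"
[1,3] S\NP  <B  k=2
[0,3] S  <  k=1

[0,3] S   <
  [0,1] "saw" : NP
  [1,3] S\NP   <B
    [1,2] "with" : (S\N)\NP
    [2,3] "the" : S\(S\N)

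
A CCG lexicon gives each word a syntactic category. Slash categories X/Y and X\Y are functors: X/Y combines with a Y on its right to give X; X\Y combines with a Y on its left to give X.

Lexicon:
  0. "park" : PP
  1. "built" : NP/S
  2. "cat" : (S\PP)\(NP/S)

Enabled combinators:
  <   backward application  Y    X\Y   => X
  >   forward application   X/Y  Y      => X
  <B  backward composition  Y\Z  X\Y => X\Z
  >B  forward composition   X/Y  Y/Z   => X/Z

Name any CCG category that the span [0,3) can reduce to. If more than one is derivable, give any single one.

S

[0,3] S   <
  [0,1] "park" : PP
  [1,3] S\PP   <
    [1,2] "built" : NP/S
    [2,3] "cat" : (S\PP)\(NP/S)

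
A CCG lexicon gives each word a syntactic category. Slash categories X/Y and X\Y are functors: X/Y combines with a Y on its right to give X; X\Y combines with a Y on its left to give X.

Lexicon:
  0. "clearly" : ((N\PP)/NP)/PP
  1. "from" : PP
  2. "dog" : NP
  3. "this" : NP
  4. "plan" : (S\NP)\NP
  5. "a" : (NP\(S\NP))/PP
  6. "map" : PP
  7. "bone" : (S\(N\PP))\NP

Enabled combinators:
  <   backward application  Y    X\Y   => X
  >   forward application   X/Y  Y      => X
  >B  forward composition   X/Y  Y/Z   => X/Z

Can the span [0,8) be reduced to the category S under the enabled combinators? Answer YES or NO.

[0,8] S   <
  [0,3] N\PP   >
    [0,2] (N\PP)/NP   >
      [0,1] "clearly" : ((N\PP)/NP)/PP
      [1,2] "from" : PP
    [2,3] "dog" : NP
  [3,8] S\(N\PP)   <
    [3,7] NP   <
      [3,5] S\NP   <
        [3,4] "this" : NP
        [4,5] "plan" : (S\NP)\NP
      [5,7] NP\(S\NP)   >
        [5,6] "a" : (NP\(S\NP))/PP
        [6,7] "map" : PP
    [7,8] "bone" : (S\(N\PP))\NP

YES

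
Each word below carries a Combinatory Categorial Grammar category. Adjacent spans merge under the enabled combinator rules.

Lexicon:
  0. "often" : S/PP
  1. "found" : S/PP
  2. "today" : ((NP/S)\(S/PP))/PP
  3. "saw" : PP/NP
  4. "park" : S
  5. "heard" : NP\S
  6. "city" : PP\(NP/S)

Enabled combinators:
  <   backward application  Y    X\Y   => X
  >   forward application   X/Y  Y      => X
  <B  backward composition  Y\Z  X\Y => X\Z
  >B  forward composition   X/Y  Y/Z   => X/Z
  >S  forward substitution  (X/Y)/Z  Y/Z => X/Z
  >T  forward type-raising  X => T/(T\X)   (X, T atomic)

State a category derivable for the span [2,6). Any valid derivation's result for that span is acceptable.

(NP/S)\(S/PP)

[0,7] S   >
  [0,1] "often" : S/PP
  [1,7] PP   <
    [1,6] NP/S   <
      [1,2] "found" : S/PP
      [2,6] (NP/S)\(S/PP)   >
        [2,3] "today" : ((NP/S)\(S/PP))/PP
        [3,6] PP   >
          [3,4] "saw" : PP/NP
          [4,6] NP   >
            [4,5] NP/(NP\S)   >T
              [4,5] "park" : S
            [5,6] "heard" : NP\S
    [6,7] "city" : PP\(NP/S)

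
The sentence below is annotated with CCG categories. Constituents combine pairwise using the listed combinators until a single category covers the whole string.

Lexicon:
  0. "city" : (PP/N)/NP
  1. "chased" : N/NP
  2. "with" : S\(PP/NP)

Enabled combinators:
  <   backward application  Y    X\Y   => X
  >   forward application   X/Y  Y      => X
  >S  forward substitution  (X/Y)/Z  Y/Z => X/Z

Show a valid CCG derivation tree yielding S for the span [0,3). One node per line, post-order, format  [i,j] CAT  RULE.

[0,1] (PP/N)/NP  lex  "city"
[1,2] N/NP  lex  "chased"
[0,2] PP/NP  >S  k=1
[2,3] S\(PP/NP)  lex  "with"
[0,3] S  <  k=2

[0,3] S   <
  [0,2] PP/NP   >S
    [0,1] "city" : (PP/N)/NP
    [1,2] "chased" : N/NP
  [2,3] "with" : S\(PP/NP)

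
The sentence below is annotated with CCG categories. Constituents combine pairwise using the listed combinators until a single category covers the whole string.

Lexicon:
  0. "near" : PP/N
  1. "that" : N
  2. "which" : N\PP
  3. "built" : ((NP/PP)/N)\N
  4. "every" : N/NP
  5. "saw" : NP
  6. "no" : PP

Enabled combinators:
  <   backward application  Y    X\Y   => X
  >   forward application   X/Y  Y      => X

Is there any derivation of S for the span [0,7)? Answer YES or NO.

PP/N N N\PP ((NP/PP)/N)\N N/NP NP PP
CKY chart[0,7] = {NP}; S ∉ chart

NO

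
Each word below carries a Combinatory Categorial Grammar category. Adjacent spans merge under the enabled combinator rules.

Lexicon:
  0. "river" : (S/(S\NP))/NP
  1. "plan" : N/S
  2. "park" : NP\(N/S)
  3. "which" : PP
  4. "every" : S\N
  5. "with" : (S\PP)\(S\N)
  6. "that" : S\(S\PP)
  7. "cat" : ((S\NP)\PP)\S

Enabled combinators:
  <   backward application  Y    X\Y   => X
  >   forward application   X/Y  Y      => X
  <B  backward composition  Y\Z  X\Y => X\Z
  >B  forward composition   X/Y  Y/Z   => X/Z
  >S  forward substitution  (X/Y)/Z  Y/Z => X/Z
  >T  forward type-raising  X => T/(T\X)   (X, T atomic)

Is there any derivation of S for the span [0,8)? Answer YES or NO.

[0,8] S   >
  [0,3] S/(S\NP)   >
    [0,1] "river" : (S/(S\NP))/NP
    [1,3] NP   <
      [1,2] "plan" : N/S
      [2,3] "park" : NP\(N/S)
  [3,8] S\NP   <
    [3,4] "which" : PP
    [4,8] (S\NP)\PP   <
      [4,7] S   <
        [4,6] S\PP   <
          [4,5] "every" : S\N
          [5,6] "with" : (S\PP)\(S\N)
        [6,7] "that" : S\(S\PP)
      [7,8] "cat" : ((S\NP)\PP)\S

YES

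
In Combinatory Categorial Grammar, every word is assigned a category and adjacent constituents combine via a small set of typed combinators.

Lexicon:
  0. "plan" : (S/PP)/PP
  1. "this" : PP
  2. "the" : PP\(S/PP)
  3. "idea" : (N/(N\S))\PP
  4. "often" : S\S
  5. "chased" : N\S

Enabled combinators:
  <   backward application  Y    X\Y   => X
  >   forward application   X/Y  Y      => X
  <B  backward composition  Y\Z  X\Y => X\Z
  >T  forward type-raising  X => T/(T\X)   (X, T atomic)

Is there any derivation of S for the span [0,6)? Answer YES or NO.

(S/PP)/PP PP PP\(S/PP) (N/(N\S))\PP S\S N\S
CKY chart[0,6] = {N, N/(N\N), NP/(NP\N), PP/(PP\N), S/(S\N)}; S ∉ chart

NO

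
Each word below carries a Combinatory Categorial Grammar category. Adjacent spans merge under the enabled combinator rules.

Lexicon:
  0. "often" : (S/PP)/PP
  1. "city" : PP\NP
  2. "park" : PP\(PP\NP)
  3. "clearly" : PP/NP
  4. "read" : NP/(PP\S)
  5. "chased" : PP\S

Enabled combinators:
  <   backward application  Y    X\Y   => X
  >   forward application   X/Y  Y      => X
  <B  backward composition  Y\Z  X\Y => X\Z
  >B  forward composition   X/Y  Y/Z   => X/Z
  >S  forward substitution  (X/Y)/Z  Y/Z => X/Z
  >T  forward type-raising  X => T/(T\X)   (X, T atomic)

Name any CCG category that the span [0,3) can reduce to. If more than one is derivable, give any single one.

S/PP

[0,6] S   >
  [0,3] S/PP   >
    [0,1] "often" : (S/PP)/PP
    [1,3] PP   <
      [1,2] "city" : PP\NP
      [2,3] "park" : PP\(PP\NP)
  [3,6] PP   >
    [3,4] "clearly" : PP/NP
    [4,6] NP   >
      [4,5] "read" : NP/(PP\S)
      [5,6] "chased" : PP\S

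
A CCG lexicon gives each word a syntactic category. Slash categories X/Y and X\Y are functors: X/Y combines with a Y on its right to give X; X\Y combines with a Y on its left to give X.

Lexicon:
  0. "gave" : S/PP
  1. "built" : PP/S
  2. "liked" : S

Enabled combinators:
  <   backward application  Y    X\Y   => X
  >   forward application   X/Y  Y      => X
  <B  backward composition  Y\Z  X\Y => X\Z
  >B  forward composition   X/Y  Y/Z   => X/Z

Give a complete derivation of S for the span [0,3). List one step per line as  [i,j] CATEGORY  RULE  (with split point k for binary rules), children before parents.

[0,3] S   >
  [0,1] "gave" : S/PP
  [1,3] PP   >
    [1,2] "built" : PP/S
    [2,3] "liked" : S

[0,1] S/PP  lex  "gave"
[1,2] PP/S  lex  "built"
[2,3] S  lex  "liked"
[1,3] PP  >  k=2
[0,3] S  >  k=1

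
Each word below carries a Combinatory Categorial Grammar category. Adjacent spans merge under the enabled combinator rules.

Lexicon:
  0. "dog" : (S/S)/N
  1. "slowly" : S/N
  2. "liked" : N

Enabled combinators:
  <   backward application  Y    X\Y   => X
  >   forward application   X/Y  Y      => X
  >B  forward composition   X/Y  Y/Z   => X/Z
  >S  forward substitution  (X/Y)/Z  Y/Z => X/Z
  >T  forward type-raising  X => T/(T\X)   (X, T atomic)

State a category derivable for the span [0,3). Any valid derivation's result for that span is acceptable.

[0,3] S   >
  [0,2] S/N   >S
    [0,1] "dog" : (S/S)/N
    [1,2] "slowly" : S/N
  [2,3] "liked" : N

S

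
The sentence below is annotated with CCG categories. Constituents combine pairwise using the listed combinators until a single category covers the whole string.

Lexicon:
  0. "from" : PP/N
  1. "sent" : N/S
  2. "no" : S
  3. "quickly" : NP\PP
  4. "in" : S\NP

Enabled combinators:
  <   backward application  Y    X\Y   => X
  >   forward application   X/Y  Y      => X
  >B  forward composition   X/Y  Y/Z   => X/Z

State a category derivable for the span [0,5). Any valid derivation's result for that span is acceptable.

S

[0,5] S   <
  [0,4] NP   <
    [0,3] PP   >
      [0,2] PP/S   >B
        [0,1] "from" : PP/N
        [1,2] "sent" : N/S
      [2,3] "no" : S
    [3,4] "quickly" : NP\PP
  [4,5] "in" : S\NP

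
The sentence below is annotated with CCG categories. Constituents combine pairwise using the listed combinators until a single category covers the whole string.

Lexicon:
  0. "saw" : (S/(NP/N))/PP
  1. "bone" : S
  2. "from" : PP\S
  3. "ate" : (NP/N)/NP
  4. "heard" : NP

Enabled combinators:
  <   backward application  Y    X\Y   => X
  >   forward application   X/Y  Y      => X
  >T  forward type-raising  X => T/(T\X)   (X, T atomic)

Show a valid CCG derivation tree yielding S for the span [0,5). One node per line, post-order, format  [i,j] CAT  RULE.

[0,5] S   >
  [0,3] S/(NP/N)   >
    [0,1] "saw" : (S/(NP/N))/PP
    [1,3] PP   <
      [1,2] "bone" : S
      [2,3] "from" : PP\S
  [3,5] NP/N   >
    [3,4] "ate" : (NP/N)/NP
    [4,5] "heard" : NP

[0,1] (S/(NP/N))/PP  lex  "saw"
[1,2] S  lex  "bone"
[2,3] PP\S  lex  "from"
[1,3] PP  <  k=2
[0,3] S/(NP/N)  >  k=1
[3,4] (NP/N)/NP  lex  "ate"
[4,5] NP  lex  "heard"
[3,5] NP/N  >  k=4
[0,5] S  >  k=3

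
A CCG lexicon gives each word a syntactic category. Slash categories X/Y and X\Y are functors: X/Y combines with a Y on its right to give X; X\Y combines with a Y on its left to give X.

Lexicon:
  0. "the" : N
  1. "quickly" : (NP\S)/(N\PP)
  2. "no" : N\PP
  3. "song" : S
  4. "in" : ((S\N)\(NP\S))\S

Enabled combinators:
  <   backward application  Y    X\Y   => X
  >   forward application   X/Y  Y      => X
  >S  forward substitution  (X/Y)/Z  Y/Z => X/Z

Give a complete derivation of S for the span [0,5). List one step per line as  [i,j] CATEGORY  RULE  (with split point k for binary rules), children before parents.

[0,1] N  lex  "the"
[1,2] (NP\S)/(N\PP)  lex  "quickly"
[2,3] N\PP  lex  "no"
[1,3] NP\S  >  k=2
[3,4] S  lex  "song"
[4,5] ((S\N)\(NP\S))\S  lex  "in"
[3,5] (S\N)\(NP\S)  <  k=4
[1,5] S\N  <  k=3
[0,5] S  <  k=1

[0,5] S   <
  [0,1] "the" : N
  [1,5] S\N   <
    [1,3] NP\S   >
      [1,2] "quickly" : (NP\S)/(N\PP)
      [2,3] "no" : N\PP
    [3,5] (S\N)\(NP\S)   <
      [3,4] "song" : S
      [4,5] "in" : ((S\N)\(NP\S))\S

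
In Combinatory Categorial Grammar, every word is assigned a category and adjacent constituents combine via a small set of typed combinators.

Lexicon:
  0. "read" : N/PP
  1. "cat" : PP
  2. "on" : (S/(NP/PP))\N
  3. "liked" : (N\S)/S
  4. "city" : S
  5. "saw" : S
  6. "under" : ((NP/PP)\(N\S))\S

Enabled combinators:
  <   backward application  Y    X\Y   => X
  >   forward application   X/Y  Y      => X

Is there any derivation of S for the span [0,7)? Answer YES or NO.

[0,7] S   >
  [0,3] S/(NP/PP)   <
    [0,2] N   >
      [0,1] "read" : N/PP
      [1,2] "cat" : PP
    [2,3] "on" : (S/(NP/PP))\N
  [3,7] NP/PP   <
    [3,5] N\S   >
      [3,4] "liked" : (N\S)/S
      [4,5] "city" : S
    [5,7] (NP/PP)\(N\S)   <
      [5,6] "saw" : S
      [6,7] "under" : ((NP/PP)\(N\S))\S

YES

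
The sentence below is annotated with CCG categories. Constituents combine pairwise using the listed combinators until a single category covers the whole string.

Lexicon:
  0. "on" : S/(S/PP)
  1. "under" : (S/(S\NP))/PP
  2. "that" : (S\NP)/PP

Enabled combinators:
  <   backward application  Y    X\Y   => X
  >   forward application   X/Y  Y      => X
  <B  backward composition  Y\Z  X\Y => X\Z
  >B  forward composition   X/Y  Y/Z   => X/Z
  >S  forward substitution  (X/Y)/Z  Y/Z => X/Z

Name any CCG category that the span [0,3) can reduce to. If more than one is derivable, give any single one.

[0,3] S   >
  [0,1] "on" : S/(S/PP)
  [1,3] S/PP   >S
    [1,2] "under" : (S/(S\NP))/PP
    [2,3] "that" : (S\NP)/PP

S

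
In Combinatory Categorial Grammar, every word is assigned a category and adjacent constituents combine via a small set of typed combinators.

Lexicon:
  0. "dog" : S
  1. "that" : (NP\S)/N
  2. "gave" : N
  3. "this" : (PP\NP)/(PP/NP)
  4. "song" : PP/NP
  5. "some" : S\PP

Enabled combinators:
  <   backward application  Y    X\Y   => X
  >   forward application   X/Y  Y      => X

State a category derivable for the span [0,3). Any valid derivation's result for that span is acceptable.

NP

[0,6] S   <
  [0,5] PP   <
    [0,3] NP   <
      [0,1] "dog" : S
      [1,3] NP\S   >
        [1,2] "that" : (NP\S)/N
        [2,3] "gave" : N
    [3,5] PP\NP   >
      [3,4] "this" : (PP\NP)/(PP/NP)
      [4,5] "song" : PP/NP
  [5,6] "some" : S\PP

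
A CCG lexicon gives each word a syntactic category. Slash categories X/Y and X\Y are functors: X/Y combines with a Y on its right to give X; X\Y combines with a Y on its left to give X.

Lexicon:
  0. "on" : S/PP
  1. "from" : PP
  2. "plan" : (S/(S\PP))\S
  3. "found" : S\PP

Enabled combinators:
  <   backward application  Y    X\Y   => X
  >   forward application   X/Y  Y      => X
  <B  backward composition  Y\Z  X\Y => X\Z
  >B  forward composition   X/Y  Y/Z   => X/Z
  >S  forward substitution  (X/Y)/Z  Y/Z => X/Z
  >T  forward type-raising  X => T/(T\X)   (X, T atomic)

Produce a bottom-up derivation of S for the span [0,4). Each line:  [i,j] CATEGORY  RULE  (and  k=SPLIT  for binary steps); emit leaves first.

[0,4] S   >
  [0,3] S/(S\PP)   <
    [0,2] S   >
      [0,1] "on" : S/PP
      [1,2] "from" : PP
    [2,3] "plan" : (S/(S\PP))\S
  [3,4] "found" : S\PP

[0,1] S/PP  lex  "on"
[1,2] PP  lex  "from"
[0,2] S  >  k=1
[2,3] (S/(S\PP))\S  lex  "plan"
[0,3] S/(S\PP)  <  k=2
[3,4] S\PP  lex  "found"
[0,4] S  >  k=3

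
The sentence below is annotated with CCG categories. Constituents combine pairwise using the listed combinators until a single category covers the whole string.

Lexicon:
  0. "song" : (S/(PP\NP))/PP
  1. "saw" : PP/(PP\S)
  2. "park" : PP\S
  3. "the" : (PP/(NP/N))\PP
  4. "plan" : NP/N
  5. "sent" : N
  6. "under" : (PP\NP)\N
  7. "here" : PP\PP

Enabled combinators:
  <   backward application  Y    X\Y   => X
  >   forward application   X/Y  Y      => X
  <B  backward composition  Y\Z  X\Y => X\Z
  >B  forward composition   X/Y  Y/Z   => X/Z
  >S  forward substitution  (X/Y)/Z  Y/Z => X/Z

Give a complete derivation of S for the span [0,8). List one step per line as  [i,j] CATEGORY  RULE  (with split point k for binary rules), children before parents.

[0,8] S   >
  [0,5] S/(PP\NP)   >
    [0,1] "song" : (S/(PP\NP))/PP
    [1,5] PP   >
      [1,4] PP/(NP/N)   <
        [1,3] PP   >
          [1,2] "saw" : PP/(PP\S)
          [2,3] "park" : PP\S
        [3,4] "the" : (PP/(NP/N))\PP
      [4,5] "plan" : NP/N
  [5,8] PP\NP   <B
    [5,7] PP\NP   <
      [5,6] "sent" : N
      [6,7] "under" : (PP\NP)\N
    [7,8] "here" : PP\PP

[0,1] (S/(PP\NP))/PP  lex  "song"
[1,2] PP/(PP\S)  lex  "saw"
[2,3] PP\S  lex  "park"
[1,3] PP  >  k=2
[3,4] (PP/(NP/N))\PP  lex  "the"
[1,4] PP/(NP/N)  <  k=3
[4,5] NP/N  lex  "plan"
[1,5] PP  >  k=4
[0,5] S/(PP\NP)  >  k=1
[5,6] N  lex  "sent"
[6,7] (PP\NP)\N  lex  "under"
[5,7] PP\NP  <  k=6
[7,8] PP\PP  lex  "here"
[5,8] PP\NP  <B  k=7
[0,8] S  >  k=5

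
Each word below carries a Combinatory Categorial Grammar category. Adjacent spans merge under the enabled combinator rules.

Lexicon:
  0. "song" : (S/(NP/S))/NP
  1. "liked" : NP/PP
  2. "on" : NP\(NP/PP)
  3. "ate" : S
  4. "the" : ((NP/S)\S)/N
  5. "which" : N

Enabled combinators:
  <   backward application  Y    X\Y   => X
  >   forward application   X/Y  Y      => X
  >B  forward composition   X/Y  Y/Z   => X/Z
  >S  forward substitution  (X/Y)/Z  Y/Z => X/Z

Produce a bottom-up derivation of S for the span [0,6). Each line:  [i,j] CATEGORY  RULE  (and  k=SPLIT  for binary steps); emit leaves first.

[0,6] S   >
  [0,3] S/(NP/S)   >
    [0,1] "song" : (S/(NP/S))/NP
    [1,3] NP   <
      [1,2] "liked" : NP/PP
      [2,3] "on" : NP\(NP/PP)
  [3,6] NP/S   <
    [3,4] "ate" : S
    [4,6] (NP/S)\S   >
      [4,5] "the" : ((NP/S)\S)/N
      [5,6] "which" : N

[0,1] (S/(NP/S))/NP  lex  "song"
[1,2] NP/PP  lex  "liked"
[2,3] NP\(NP/PP)  lex  "on"
[1,3] NP  <  k=2
[0,3] S/(NP/S)  >  k=1
[3,4] S  lex  "ate"
[4,5] ((NP/S)\S)/N  lex  "the"
[5,6] N  lex  "which"
[4,6] (NP/S)\S  >  k=5
[3,6] NP/S  <  k=4
[0,6] S  >  k=3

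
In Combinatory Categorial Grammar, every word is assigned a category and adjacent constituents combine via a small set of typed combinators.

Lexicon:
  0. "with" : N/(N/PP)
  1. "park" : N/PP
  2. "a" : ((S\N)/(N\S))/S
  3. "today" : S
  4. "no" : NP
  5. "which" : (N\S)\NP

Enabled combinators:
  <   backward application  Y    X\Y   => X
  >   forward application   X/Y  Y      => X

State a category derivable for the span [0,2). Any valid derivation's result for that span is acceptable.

[0,6] S   <
  [0,2] N   >
    [0,1] "with" : N/(N/PP)
    [1,2] "park" : N/PP
  [2,6] S\N   >
    [2,4] (S\N)/(N\S)   >
      [2,3] "a" : ((S\N)/(N\S))/S
      [3,4] "today" : S
    [4,6] N\S   <
      [4,5] "no" : NP
      [5,6] "which" : (N\S)\NP

N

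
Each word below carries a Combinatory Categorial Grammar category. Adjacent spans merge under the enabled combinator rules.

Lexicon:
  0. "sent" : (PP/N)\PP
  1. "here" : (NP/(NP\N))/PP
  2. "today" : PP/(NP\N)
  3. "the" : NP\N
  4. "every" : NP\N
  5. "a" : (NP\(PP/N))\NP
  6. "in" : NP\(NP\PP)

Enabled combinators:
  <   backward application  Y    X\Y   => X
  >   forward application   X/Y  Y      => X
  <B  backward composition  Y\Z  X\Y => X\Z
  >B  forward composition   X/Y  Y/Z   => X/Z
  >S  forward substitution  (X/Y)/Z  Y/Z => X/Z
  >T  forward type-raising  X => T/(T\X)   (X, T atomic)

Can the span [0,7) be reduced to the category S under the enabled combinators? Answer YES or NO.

(PP/N)\PP (NP/(NP\N))/PP PP/(NP\N) NP\N NP\N (NP\(PP/N))\NP NP\(NP\PP)
CKY chart[0,7] = {N/(N\NP), NP, NP/(NP\NP), PP/(PP\NP), S/(S\NP)}; S ∉ chart

NO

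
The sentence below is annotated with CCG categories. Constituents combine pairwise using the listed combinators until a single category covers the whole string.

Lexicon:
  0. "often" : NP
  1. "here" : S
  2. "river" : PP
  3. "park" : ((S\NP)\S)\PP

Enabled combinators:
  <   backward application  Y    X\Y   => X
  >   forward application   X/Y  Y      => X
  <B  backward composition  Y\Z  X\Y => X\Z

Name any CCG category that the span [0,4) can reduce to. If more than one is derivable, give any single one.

S

[0,4] S   <
  [0,1] "often" : NP
  [1,4] S\NP   <
    [1,2] "here" : S
    [2,4] (S\NP)\S   <
      [2,3] "river" : PP
      [3,4] "park" : ((S\NP)\S)\PP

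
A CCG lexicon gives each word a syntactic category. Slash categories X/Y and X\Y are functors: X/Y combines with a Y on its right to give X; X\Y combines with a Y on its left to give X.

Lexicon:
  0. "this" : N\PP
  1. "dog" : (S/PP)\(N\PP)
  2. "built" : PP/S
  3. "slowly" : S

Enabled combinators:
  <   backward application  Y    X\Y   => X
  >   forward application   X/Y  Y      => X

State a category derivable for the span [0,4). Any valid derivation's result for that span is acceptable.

S

[0,4] S   >
  [0,2] S/PP   <
    [0,1] "this" : N\PP
    [1,2] "dog" : (S/PP)\(N\PP)
  [2,4] PP   >
    [2,3] "built" : PP/S
    [3,4] "slowly" : S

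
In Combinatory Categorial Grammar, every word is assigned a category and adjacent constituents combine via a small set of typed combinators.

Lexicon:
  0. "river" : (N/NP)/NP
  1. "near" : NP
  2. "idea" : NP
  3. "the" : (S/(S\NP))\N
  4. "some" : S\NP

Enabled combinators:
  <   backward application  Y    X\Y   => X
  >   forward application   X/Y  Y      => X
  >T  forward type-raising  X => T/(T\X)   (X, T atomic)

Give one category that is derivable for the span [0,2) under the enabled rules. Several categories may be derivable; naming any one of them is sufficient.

N/NP

[0,5] S   >
  [0,4] S/(S\NP)   <
    [0,3] N   >
      [0,2] N/NP   >
        [0,1] "river" : (N/NP)/NP
        [1,2] "near" : NP
      [2,3] "idea" : NP
    [3,4] "the" : (S/(S\NP))\N
  [4,5] "some" : S\NP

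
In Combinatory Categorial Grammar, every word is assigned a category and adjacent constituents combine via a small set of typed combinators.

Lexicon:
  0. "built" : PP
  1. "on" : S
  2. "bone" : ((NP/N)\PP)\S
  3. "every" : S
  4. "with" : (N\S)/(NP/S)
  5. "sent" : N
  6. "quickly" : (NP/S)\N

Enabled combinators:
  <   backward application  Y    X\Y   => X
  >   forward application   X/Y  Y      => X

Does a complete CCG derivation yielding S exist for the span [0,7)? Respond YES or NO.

NO

PP S ((NP/N)\PP)\S S (N\S)/(NP/S) N (NP/S)\N
CKY chart[0,7] = {NP}; S ∉ chart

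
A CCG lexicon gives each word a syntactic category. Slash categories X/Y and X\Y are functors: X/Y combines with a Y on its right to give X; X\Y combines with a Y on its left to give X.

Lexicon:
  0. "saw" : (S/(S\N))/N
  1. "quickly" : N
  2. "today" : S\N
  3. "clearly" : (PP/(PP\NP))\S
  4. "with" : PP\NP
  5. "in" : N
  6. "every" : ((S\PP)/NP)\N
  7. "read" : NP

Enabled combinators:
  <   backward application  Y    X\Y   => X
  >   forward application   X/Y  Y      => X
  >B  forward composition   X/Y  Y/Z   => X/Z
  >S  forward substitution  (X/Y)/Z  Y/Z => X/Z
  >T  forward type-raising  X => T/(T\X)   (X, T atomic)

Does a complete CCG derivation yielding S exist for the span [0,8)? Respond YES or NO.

[0,8] S   <
  [0,5] PP   >
    [0,4] PP/(PP\NP)   <
      [0,3] S   >
        [0,2] S/(S\N)   >
          [0,1] "saw" : (S/(S\N))/N
          [1,2] "quickly" : N
        [2,3] "today" : S\N
      [3,4] "clearly" : (PP/(PP\NP))\S
    [4,5] "with" : PP\NP
  [5,8] S\PP   >
    [5,7] (S\PP)/NP   <
      [5,6] "in" : N
      [6,7] "every" : ((S\PP)/NP)\N
    [7,8] "read" : NP

YES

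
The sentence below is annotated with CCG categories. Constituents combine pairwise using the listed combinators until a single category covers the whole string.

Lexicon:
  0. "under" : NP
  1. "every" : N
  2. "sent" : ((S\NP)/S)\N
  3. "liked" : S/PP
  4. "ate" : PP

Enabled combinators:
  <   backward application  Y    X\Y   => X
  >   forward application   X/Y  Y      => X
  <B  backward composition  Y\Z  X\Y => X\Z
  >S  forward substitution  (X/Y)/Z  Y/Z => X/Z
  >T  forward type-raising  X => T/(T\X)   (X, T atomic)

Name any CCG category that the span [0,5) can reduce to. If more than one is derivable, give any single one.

S

[0,5] S   >
  [0,1] S/(S\NP)   >T
    [0,1] "under" : NP
  [1,5] S\NP   >
    [1,3] (S\NP)/S   <
      [1,2] "every" : N
      [2,3] "sent" : ((S\NP)/S)\N
    [3,5] S   >
      [3,4] "liked" : S/PP
      [4,5] "ate" : PP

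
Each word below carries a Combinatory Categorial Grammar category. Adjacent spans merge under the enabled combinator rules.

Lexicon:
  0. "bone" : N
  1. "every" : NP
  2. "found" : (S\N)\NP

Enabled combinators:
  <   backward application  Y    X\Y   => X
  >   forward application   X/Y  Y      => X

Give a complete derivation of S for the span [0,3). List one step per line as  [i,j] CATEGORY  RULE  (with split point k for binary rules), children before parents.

[0,3] S   <
  [0,1] "bone" : N
  [1,3] S\N   <
    [1,2] "every" : NP
    [2,3] "found" : (S\N)\NP

[0,1] N  lex  "bone"
[1,2] NP  lex  "every"
[2,3] (S\N)\NP  lex  "found"
[1,3] S\N  <  k=2
[0,3] S  <  k=1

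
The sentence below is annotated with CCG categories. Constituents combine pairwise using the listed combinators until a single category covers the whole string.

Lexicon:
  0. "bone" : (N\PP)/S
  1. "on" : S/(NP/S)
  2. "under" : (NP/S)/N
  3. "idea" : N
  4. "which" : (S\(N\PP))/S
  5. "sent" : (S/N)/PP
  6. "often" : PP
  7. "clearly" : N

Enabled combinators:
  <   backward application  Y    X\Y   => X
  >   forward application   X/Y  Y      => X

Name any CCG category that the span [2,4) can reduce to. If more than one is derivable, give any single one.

[0,8] S   <
  [0,4] N\PP   >
    [0,1] "bone" : (N\PP)/S
    [1,4] S   >
      [1,2] "on" : S/(NP/S)
      [2,4] NP/S   >
        [2,3] "under" : (NP/S)/N
        [3,4] "idea" : N
  [4,8] S\(N\PP)   >
    [4,5] "which" : (S\(N\PP))/S
    [5,8] S   >
      [5,7] S/N   >
        [5,6] "sent" : (S/N)/PP
        [6,7] "often" : PP
      [7,8] "clearly" : N

NP/S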